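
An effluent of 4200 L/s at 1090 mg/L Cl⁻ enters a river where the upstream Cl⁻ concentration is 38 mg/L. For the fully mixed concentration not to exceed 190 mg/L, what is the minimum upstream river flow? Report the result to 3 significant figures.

24900 L/s

Set C_mix = 190: (Q·38.00 + 4200·1090) / (Q + 4200) = 190
→ Q = 4200·(1090 − 190)/(190 − 38.00) = 24870 L/s.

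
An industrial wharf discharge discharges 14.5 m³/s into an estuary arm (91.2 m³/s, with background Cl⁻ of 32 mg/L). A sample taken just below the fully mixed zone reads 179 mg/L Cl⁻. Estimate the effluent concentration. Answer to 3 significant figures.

1100 mg/L

Mass balance: 91.20·32.00 + 14.50·Cₑ = 105.7·179.0
→ Cₑ = (105.7·179.0 − 91.20·32.00) / 14.50 = 1104 mg/L.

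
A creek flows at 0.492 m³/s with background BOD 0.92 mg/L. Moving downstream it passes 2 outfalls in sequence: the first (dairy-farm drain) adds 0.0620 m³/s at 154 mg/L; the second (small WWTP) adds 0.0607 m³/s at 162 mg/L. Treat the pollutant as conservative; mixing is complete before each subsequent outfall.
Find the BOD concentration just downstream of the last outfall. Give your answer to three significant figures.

After outfall 1: Q = 0.4920 + 0.06200 = 0.5540 m³/s; C = (0.4920·0.9200 + 0.06200·154.0)/0.5540 = 18.05 mg/L.
After outfall 2: Q = 0.5540 + 0.06070 = 0.6147 m³/s; C = (0.5540·18.05 + 0.06070·162.0)/0.6147 = 32.27 mg/L.

32.3 mg/L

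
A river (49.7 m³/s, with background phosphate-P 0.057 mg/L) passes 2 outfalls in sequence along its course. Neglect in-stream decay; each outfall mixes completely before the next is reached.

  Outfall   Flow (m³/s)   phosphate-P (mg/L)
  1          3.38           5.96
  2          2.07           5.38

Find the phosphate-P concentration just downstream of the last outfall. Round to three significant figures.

After outfall 1: Q = 49.70 + 3.380 = 53.08 m³/s; C = (49.70·0.05700 + 3.380·5.960)/53.08 = 0.4329 mg/L.
After outfall 2: Q = 53.08 + 2.070 = 55.15 m³/s; C = (53.08·0.4329 + 2.070·5.380)/55.15 = 0.6186 mg/L.

0.619 mg/L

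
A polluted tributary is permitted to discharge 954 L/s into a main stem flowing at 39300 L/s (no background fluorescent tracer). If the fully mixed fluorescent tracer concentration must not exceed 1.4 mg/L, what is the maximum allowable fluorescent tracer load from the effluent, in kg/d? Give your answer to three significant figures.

4870 kg/d

Mass balance at the limit: 39300·0 + 954.0·Cₑ = 40250·1.4 → Cₑ = 59.07 mg/L.
954.0 L/s = 0.9540 m³/s. Load = 0.9540 m³/s × 59.07 g/m³ × 86 400 s/d = 4869 kg/d.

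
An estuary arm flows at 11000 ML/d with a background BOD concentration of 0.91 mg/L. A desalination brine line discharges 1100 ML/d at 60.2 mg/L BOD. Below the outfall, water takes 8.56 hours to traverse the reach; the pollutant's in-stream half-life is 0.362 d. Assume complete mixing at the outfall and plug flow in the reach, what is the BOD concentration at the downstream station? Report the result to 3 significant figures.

Conservation of mass: C = (11000·0.9100 + 1100·60.20) / 12100 = 76230/12100 = 6.300 mg/L.
Half-life 0.362 d → k = ln 2 / 0.362 = 1.915 d⁻¹.
Applying C = C₀e^(−kt): 6.300 × 0.5051 = 3.182 mg/L.

3.18 mg/L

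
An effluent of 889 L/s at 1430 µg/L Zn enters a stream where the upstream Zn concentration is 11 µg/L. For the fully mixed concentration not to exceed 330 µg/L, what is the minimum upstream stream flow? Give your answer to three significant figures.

Set C_mix = 330: (Q·11.00 + 889.0·1430) / (Q + 889.0) = 330
→ Q = 889.0·(1430 − 330)/(330 − 11.00) = 3066 L/s.

3070 L/s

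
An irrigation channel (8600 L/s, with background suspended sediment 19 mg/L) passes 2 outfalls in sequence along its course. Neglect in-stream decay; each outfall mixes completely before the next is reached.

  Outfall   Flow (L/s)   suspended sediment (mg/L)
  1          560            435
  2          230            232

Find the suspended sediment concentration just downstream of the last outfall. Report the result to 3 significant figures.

Below outfall 1: Q → 9160 L/s, C = (8600·19.00 + 560.0·435.0)/9160 = 44.43 mg/L.
Below outfall 2: Q → 9390 L/s, C = (9160·44.43 + 230.0·232.0)/9390 = 49.03 mg/L.

49.0 mg/L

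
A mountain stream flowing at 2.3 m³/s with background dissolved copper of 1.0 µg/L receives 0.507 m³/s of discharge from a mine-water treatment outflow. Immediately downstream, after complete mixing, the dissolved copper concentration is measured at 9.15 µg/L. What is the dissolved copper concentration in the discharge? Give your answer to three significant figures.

46.1 µg/L

Mass balance: 2.300·1.000 + 0.5070·Cₑ = 2.807·9.150
→ Cₑ = (2.807·9.150 − 2.300·1.000) / 0.5070 = 46.12 µg/L.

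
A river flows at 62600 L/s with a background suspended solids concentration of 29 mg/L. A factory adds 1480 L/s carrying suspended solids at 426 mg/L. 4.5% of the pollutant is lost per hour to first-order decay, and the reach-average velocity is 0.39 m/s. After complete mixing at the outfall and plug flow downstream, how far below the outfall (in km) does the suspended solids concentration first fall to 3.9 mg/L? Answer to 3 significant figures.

69.6 km

Conservation of mass: C = (62600·29.00 + 1480·426.0) / 64080 = 2446000/64080 = 38.17 mg/L.
4.5%/h lost → k = −ln(1 − 0.045) = 0.04604 h⁻¹.
Set 38.17·exp(−k·t) = 3.9 → t = ln(38.17/3.9)/k = 178300 s = 49.54 h.
Distance = v·t = 0.39·178300 = 69560 m = 69.56 km.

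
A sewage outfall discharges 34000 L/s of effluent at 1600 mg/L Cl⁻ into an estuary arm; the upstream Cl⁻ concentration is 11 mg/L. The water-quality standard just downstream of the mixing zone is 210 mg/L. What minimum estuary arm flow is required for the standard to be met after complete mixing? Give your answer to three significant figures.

237000 L/s

Set C_mix = 210: (Q·11.00 + 34000·1600) / (Q + 34000) = 210
→ Q = 34000·(1600 − 210)/(210 − 11.00) = 237500 L/s.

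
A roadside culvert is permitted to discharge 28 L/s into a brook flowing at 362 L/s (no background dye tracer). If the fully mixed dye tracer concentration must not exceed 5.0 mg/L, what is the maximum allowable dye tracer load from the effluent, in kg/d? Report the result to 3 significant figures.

168 kg/d

Mass balance at the limit: 362.0·0 + 28.00·Cₑ = 390.0·5.0 → Cₑ = 69.64 mg/L.
28.00 L/s = 0.02800 m³/s. Load = 0.02800 m³/s × 69.64 g/m³ × 86 400 s/d = 168.5 kg/d.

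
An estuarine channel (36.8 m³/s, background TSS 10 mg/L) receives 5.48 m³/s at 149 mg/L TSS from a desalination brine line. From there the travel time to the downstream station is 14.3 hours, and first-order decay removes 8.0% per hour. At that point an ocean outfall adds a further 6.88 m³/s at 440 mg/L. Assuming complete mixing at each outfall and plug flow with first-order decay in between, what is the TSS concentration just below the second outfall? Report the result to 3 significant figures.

68.9 mg/L

Conservation of mass: C = (36.80·10.00 + 5.480·149.0) / 42.28 = 1185/42.28 = 28.02 mg/L; combined flow 42.28 m³/s.
8.0%/h lost → k = −ln(1 − 0.08) = 0.08338 h⁻¹.
After decay, C = 28.02 × e^(−kt) = 28.02 × 0.3035 = 8.503 mg/L.
At the second outfall, C = (42.28·8.503 + 6.880·440.0) / (42.28 + 6.880) = 68.89 mg/L.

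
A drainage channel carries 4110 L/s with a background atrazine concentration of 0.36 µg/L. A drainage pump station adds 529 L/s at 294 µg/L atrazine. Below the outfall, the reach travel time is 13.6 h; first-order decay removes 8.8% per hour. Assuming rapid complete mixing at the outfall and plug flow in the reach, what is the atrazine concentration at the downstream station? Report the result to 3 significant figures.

9.67 µg/L

Conservation of mass: C = (4110·0.3600 + 529.0·294.0) / 4639 = 157000/4639 = 33.84 µg/L.
8.8%/h lost → k = −ln(1 − 0.088) = 0.09212 h⁻¹.
First-order decay: C = 33.84·exp(−k·t) = 33.84·0.2857 = 9.670 µg/L.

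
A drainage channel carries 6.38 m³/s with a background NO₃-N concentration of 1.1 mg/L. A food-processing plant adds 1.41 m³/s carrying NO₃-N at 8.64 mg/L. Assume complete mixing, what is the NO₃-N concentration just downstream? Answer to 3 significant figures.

Mass balance: C = (6.380·1.100 + 1.410·8.640) / 7.790 = 19.20/7.790 = 2.465 mg/L.

2.46 mg/L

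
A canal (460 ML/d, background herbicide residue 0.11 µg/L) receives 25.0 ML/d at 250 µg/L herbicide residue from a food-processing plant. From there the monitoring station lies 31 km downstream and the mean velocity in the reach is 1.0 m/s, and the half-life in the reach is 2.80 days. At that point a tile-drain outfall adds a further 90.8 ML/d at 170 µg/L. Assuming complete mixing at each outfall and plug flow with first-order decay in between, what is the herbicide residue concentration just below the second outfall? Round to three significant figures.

36.8 µg/L

Mixed concentration C = ΣQC/ΣQ = (460.0·0.1100 + 25.00·250.0) / 485.0 = 6301/485.0 = 12.99 µg/L; combined flow 485.0 ML/d.
Travel time t = 31·1000 / 1.0 = 31000 s = 8.611 h.
Half-life 2.80 d → k = ln 2 / 2.80 = 0.2476 d⁻¹.
First-order decay: C = 12.99·exp(−k·t) = 12.99·0.9150 = 11.89 µg/L.
At the second outfall, C = (485.0·11.89 + 90.80·170.0) / (485.0 + 90.80) = 36.82 µg/L.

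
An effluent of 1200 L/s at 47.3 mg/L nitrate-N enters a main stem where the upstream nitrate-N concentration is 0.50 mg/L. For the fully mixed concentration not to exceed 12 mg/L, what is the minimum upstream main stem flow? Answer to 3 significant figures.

Set C_mix = 12: (Q·0.5000 + 1200·47.30) / (Q + 1200) = 12
→ Q = 1200·(47.30 − 12)/(12 − 0.5000) = 3683 L/s.

3680 L/s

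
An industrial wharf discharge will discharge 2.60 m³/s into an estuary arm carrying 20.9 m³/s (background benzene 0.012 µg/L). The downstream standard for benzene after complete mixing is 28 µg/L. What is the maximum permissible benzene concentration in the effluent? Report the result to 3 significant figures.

253 µg/L

At the limit, (Qr·Cr + Qe·Cₑ)/(Qr + Qe) = 28:
Cₑ = (23.50·28 − 20.90·0.01200) / 2.600 = 253.0 µg/L.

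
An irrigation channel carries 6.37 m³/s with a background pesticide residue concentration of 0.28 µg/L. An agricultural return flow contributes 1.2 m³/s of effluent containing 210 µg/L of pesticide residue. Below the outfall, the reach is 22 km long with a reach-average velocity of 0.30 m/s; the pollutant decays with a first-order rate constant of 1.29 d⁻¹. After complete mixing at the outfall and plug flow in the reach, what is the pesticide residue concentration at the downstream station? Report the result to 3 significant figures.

Conservation of mass: C = (6.370·0.2800 + 1.200·210.0) / 7.570 = 253.8/7.570 = 33.52 µg/L.
Travel time t = 22·1000 / 0.30 = 73330 s = 20.37 h.
Decay over the reach: 33.52·exp(−kt) = 33.52·0.3346 = 11.22 µg/L.

11.2 µg/L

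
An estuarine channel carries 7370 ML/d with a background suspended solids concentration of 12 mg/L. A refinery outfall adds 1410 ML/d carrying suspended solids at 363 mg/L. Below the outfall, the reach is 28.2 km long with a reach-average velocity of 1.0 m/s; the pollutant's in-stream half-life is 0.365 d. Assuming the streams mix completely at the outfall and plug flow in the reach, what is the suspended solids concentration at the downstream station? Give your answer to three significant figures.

Conservation of mass: C = (7370·12.00 + 1410·363.0) / 8780 = 600300/8780 = 68.37 mg/L.
Travel time t = 28.2·1000 / 1.0 = 28200 s = 7.833 h.
Half-life 0.365 d → k = ln 2 / 0.365 = 1.899 d⁻¹.
After decay, C = 68.37 × e^(−kt) = 68.37 × 0.5380 = 36.78 mg/L.

36.8 mg/L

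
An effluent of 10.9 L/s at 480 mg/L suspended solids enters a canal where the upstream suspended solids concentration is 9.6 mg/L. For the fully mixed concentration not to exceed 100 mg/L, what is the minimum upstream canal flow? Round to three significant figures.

45.8 L/s

Set C_mix = 100: (Q·9.600 + 10.90·480.0) / (Q + 10.90) = 100
→ Q = 10.90·(480.0 − 100)/(100 − 9.600) = 45.82 L/s.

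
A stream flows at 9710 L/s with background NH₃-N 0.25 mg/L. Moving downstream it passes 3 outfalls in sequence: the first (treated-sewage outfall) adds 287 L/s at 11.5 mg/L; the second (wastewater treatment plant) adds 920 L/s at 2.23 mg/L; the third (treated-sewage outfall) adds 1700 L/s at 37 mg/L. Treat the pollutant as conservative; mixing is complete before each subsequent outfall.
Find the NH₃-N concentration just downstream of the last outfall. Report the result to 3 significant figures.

After outfall 1: Q = 9710 + 287.0 = 9997 L/s; C = (9710·0.2500 + 287.0·11.50)/9997 = 0.5730 mg/L.
After outfall 2: Q = 9997 + 920.0 = 10920 L/s; C = (9997·0.5730 + 920.0·2.230)/10920 = 0.7126 mg/L.
After outfall 3: Q = 10920 + 1700 = 12620 L/s; C = (10920·0.7126 + 1700·37.00)/12620 = 5.602 mg/L.

5.60 mg/L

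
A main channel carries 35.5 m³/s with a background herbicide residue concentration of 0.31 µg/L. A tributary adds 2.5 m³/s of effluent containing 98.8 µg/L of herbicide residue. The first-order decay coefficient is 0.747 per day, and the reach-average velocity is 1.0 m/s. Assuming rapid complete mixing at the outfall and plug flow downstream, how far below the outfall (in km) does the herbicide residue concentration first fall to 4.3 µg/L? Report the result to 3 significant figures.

Mass balance: C = (35.50·0.3100 + 2.500·98.80) / 38.00 = 258.0/38.00 = 6.790 µg/L.
Set 6.790·exp(−k·t) = 4.3 → t = ln(6.790/4.3)/k = 52830 s = 14.68 h.
Distance = v·t = 1.0·52830 = 52830 m = 52.83 km.

52.8 km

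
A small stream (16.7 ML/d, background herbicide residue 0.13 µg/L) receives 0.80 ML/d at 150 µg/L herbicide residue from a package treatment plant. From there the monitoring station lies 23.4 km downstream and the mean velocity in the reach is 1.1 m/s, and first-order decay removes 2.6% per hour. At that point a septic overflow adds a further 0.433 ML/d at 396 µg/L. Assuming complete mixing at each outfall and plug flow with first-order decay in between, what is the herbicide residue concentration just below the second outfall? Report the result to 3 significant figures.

15.4 µg/L

After mixing, C = (16.70·0.1300 + 0.8000·150.0) / 17.50 = 122.2/17.50 = 6.981 µg/L; combined flow 17.50 ML/d.
Travel time t = 23.4·1000 / 1.1 = 21270 s = 5.909 h.
2.6%/h lost → k = −ln(1 − 0.026) = 0.02634 h⁻¹.
Applying C = C₀e^(−kt): 6.981 × 0.8558 = 5.975 µg/L.
Second outfall: C = (17.50·5.975 + 0.4330·396.0)/17.93 = 15.39 µg/L.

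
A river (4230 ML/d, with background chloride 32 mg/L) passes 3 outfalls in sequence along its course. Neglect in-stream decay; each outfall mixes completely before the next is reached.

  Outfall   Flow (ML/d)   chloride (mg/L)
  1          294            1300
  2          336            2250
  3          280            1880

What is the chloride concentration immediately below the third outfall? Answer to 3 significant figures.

Below outfall 1: Q → 4524 ML/d, C = (4230·32.00 + 294.0·1300)/4524 = 114.4 mg/L.
Below outfall 2: Q → 4860 ML/d, C = (4524·114.4 + 336.0·2250)/4860 = 262.0 mg/L.
Below outfall 3: Q → 5140 ML/d, C = (4860·262.0 + 280.0·1880)/5140 = 350.2 mg/L.

350 mg/L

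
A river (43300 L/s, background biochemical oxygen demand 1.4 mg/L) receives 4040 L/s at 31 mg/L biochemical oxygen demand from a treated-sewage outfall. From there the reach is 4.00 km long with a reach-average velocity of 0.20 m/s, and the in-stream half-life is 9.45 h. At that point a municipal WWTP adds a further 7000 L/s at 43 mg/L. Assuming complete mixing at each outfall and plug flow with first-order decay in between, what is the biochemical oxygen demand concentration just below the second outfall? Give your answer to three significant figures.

7.81 mg/L

Mass balance: C = (43300·1.400 + 4040·31.00) / 47340 = 185900/47340 = 3.926 mg/L; combined flow 47340 L/s.
Travel time t = 4.00·1000 / 0.20 = 20000 s = 5.556 h.
Half-life 9.45 h → k = ln 2 / 9.45 = 0.07335 h⁻¹ = 1.760 d⁻¹.
Decay over the reach: 3.926·exp(−kt) = 3.926·0.6653 = 2.612 mg/L.
Second outfall: C = (47340·2.612 + 7000·43.00)/54340 = 7.815 mg/L.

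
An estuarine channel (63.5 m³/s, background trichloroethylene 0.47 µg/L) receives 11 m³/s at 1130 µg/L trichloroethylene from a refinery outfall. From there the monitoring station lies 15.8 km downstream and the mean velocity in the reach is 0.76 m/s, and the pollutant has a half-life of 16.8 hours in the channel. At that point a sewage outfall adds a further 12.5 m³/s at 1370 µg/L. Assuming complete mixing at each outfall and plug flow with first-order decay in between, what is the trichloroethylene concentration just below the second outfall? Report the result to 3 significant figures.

Mixed concentration C = ΣQC/ΣQ = (63.50·0.4700 + 11.00·1130) / 74.50 = 12460/74.50 = 167.2 µg/L; combined flow 74.50 m³/s.
Travel time t = 15.8·1000 / 0.76 = 20790 s = 5.775 h.
Half-life 16.8 h → k = ln 2 / 16.8 = 0.04126 h⁻¹ = 0.9902 d⁻¹.
After decay, C = 167.2 × e^(−kt) = 167.2 × 0.7880 = 131.8 µg/L.
Second outfall: C = (74.50·131.8 + 12.50·1370)/87.00 = 309.7 µg/L.

310 µg/L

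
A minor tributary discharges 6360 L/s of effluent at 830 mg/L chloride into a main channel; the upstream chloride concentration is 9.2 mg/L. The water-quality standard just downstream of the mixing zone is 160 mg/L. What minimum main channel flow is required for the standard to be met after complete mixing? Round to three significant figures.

28300 L/s

Set C_mix = 160: (Q·9.200 + 6360·830.0) / (Q + 6360) = 160
→ Q = 6360·(830.0 − 160)/(160 − 9.200) = 28260 L/s.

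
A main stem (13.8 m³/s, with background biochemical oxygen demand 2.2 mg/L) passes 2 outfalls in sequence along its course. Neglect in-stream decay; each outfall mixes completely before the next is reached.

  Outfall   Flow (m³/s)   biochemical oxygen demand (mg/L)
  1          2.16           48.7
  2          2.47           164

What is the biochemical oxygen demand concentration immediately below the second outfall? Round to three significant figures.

29.3 mg/L

Below outfall 1: Q → 15.96 m³/s, C = (13.80·2.200 + 2.160·48.70)/15.96 = 8.493 mg/L.
Below outfall 2: Q → 18.43 m³/s, C = (15.96·8.493 + 2.470·164.0)/18.43 = 29.33 mg/L.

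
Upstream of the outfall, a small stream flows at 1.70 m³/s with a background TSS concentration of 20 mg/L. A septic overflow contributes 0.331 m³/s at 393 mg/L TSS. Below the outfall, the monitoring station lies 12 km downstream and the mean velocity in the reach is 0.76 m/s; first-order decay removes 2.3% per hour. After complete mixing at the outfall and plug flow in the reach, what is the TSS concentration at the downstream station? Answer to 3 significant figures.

Flow-weighted average: C = (1.700·20.00 + 0.3310·393.0) / 2.031 = 164.1/2.031 = 80.79 mg/L.
Travel time t = 12·1000 / 0.76 = 15790 s = 4.386 h.
2.3%/h lost → k = −ln(1 − 0.023) = 0.02327 h⁻¹.
Applying C = C₀e^(−kt): 80.79 × 0.9030 = 72.95 mg/L.

73.0 mg/L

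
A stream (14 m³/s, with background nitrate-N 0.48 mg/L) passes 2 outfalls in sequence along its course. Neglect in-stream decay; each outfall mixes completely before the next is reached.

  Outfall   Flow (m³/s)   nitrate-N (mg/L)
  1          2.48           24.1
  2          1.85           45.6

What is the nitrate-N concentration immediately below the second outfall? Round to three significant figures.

8.23 mg/L

Outfall 1: combined Q = 16.48 m³/s; C = (14.00·0.4800 + 2.480·24.10)/16.48 = 4.034 mg/L.
Outfall 2: combined Q = 18.33 m³/s; C = (16.48·4.034 + 1.850·45.60)/18.33 = 8.230 mg/L.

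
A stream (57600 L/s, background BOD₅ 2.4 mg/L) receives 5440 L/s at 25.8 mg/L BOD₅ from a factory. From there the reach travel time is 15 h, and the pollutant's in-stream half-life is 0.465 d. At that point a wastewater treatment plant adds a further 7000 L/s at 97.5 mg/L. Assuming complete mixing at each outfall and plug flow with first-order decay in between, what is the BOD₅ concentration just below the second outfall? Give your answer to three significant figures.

11.3 mg/L

After mixing, C = (57600·2.400 + 5440·25.80) / 63040 = 278600/63040 = 4.419 mg/L; combined flow 63040 L/s.
Half-life 0.465 d → k = ln 2 / 0.465 = 1.491 d⁻¹.
Applying C = C₀e^(−kt): 4.419 × 0.3939 = 1.741 mg/L.
At the second outfall, C = (63040·1.741 + 7000·97.50) / (63040 + 7000) = 11.31 mg/L.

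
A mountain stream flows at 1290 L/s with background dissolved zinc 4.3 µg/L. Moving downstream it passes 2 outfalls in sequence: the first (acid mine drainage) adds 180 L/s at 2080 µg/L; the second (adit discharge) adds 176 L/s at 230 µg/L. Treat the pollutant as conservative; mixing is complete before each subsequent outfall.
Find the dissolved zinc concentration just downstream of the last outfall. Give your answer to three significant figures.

255 µg/L

Outfall 1: combined Q = 1470 L/s; C = (1290·4.300 + 180.0·2080)/1470 = 258.5 µg/L.
Outfall 2: combined Q = 1646 L/s; C = (1470·258.5 + 176.0·230.0)/1646 = 255.4 µg/L.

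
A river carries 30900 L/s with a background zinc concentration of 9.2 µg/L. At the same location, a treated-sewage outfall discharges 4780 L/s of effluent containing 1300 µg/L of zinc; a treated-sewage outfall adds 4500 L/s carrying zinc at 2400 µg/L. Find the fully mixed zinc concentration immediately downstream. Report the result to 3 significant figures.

431 µg/L

Flow-weighted average: C = (30900·9.200 + 4780·1300 + 4500·2400) / 40180 = 17300000/40180 = 430.5 µg/L.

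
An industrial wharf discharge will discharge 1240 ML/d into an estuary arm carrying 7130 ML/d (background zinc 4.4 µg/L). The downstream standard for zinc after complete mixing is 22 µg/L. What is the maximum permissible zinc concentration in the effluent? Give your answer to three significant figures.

At the limit, (Qr·Cr + Qe·Cₑ)/(Qr + Qe) = 22:
Cₑ = (8370·22 − 7130·4.400) / 1240 = 123.2 µg/L.

123 µg/L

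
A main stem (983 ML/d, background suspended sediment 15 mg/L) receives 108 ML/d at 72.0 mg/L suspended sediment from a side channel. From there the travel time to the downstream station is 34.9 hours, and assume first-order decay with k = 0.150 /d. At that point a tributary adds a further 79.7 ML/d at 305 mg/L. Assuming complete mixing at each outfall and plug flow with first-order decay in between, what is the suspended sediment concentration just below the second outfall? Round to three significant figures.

36.2 mg/L

Mass balance: C = (983.0·15.00 + 108.0·72.00) / 1091 = 22520/1091 = 20.64 mg/L; combined flow 1091 ML/d.
Decay over the reach: 20.64·exp(−kt) = 20.64·0.8040 = 16.60 mg/L.
Second outfall: C = (1091·16.60 + 79.70·305.0)/1171 = 36.23 mg/L.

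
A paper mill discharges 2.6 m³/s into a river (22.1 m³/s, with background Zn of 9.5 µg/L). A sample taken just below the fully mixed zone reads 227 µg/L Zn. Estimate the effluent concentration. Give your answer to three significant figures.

Mass balance: 22.10·9.500 + 2.600·Cₑ = 24.70·227.0
→ Cₑ = (24.70·227.0 − 22.10·9.500) / 2.600 = 2076 µg/L.

2080 µg/L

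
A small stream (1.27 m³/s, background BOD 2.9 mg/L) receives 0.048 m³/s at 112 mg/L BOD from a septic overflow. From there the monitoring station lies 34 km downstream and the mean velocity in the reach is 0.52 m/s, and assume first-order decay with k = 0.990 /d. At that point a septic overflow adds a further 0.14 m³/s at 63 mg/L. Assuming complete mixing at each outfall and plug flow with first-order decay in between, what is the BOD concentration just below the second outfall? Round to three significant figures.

Conservation of mass: C = (1.270·2.900 + 0.04800·112.0) / 1.318 = 9.059/1.318 = 6.873 mg/L; combined flow 1.318 m³/s.
Travel time t = 34·1000 / 0.52 = 65380 s = 18.16 h.
Applying C = C₀e^(−kt): 6.873 × 0.4727 = 3.249 mg/L.
At the second outfall, C = (1.318·3.249 + 0.1400·63.00) / (1.318 + 0.1400) = 8.987 mg/L.

8.99 mg/L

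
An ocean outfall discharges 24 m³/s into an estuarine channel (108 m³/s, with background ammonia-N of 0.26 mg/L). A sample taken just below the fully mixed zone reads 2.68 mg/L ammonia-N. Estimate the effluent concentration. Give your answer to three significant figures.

13.6 mg/L

Mass balance: 108.0·0.2600 + 24.00·Cₑ = 132.0·2.680
→ Cₑ = (132.0·2.680 − 108.0·0.2600) / 24.00 = 13.57 mg/L.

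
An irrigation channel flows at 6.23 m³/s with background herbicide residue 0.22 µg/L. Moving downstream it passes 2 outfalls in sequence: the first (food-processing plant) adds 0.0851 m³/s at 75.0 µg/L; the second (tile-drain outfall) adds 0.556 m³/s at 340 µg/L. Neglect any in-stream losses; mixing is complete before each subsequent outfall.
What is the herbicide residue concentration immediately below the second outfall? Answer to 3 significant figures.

Below outfall 1: Q → 6.315 m³/s, C = (6.230·0.2200 + 0.08510·75.00)/6.315 = 1.228 µg/L.
Below outfall 2: Q → 6.871 m³/s, C = (6.315·1.228 + 0.5560·340.0)/6.871 = 28.64 µg/L.

28.6 µg/L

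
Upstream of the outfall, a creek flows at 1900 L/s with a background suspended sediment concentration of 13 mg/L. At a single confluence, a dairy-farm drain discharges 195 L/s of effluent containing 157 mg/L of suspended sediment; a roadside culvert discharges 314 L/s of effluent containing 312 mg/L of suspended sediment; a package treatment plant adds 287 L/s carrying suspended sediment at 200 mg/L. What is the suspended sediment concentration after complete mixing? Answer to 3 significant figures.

After mixing, C = (1900·13.00 + 195.0·157.0 + 314.0·312.0 + 287.0·200.0) / 2696 = 210700/2696 = 78.15 mg/L.

78.1 mg/L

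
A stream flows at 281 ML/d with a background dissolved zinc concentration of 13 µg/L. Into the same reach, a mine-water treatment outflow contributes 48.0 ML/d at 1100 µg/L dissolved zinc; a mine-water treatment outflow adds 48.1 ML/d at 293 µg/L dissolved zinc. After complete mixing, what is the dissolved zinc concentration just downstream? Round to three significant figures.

187 µg/L

Mass balance: C = (281.0·13.00 + 48.00·1100 + 48.10·293.0) / 377.1 = 70550/377.1 = 187.1 µg/L.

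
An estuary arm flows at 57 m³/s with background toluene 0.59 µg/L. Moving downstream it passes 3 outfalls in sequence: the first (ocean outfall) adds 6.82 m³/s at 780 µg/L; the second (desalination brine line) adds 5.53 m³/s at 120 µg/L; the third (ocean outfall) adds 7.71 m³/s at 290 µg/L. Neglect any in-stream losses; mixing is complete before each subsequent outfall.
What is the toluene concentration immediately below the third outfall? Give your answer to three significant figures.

After outfall 1: Q = 57.00 + 6.820 = 63.82 m³/s; C = (57.00·0.5900 + 6.820·780.0)/63.82 = 83.88 µg/L.
After outfall 2: Q = 63.82 + 5.530 = 69.35 m³/s; C = (63.82·83.88 + 5.530·120.0)/69.35 = 86.76 µg/L.
After outfall 3: Q = 69.35 + 7.710 = 77.06 m³/s; C = (69.35·86.76 + 7.710·290.0)/77.06 = 107.1 µg/L.

107 µg/L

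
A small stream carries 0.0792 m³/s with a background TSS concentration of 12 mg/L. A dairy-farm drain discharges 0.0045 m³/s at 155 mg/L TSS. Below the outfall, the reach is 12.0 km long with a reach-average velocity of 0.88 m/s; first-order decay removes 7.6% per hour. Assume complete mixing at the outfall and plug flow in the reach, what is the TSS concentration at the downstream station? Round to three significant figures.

14.6 mg/L

Mixed concentration C = ΣQC/ΣQ = (0.07920·12.00 + 0.004500·155.0) / 0.08370 = 1.648/0.08370 = 19.69 mg/L.
Travel time t = 12.0·1000 / 0.88 = 13640 s = 3.788 h.
7.6%/h lost → k = −ln(1 − 0.076) = 0.07904 h⁻¹.
First-order decay: C = 19.69·exp(−k·t) = 19.69·0.7413 = 14.59 mg/L.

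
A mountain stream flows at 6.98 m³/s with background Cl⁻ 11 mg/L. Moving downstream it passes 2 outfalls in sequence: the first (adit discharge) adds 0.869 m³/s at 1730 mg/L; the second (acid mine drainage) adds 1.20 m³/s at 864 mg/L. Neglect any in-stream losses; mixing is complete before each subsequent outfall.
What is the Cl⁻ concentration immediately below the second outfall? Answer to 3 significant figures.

Outfall 1: combined Q = 7.849 m³/s; C = (6.980·11.00 + 0.8690·1730)/7.849 = 201.3 mg/L.
Outfall 2: combined Q = 9.049 m³/s; C = (7.849·201.3 + 1.200·864.0)/9.049 = 289.2 mg/L.

289 mg/L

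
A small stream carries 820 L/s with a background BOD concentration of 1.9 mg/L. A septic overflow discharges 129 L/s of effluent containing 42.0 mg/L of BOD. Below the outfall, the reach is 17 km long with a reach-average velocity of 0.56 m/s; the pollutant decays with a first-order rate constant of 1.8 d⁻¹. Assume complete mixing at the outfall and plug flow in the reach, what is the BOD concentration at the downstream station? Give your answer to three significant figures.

After mixing, C = (820.0·1.900 + 129.0·42.00) / 949.0 = 6976/949.0 = 7.351 mg/L.
Travel time t = 17·1000 / 0.56 = 30360 s = 8.433 h.
After decay, C = 7.351 × e^(−kt) = 7.351 × 0.5313 = 3.905 mg/L.

3.91 mg/L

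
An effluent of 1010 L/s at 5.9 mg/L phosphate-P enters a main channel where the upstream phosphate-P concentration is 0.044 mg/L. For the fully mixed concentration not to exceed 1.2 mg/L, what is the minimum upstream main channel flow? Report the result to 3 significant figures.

4110 L/s

Set C_mix = 1.2: (Q·0.04400 + 1010·5.900) / (Q + 1010) = 1.2
→ Q = 1010·(5.900 − 1.2)/(1.2 − 0.04400) = 4106 L/s.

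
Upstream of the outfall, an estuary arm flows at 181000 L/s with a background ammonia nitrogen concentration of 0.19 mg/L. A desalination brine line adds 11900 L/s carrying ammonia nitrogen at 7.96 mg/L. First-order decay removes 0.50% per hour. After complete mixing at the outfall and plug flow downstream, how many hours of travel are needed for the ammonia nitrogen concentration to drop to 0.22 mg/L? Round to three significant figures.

222 h

After mixing, C = (181000·0.1900 + 11900·7.960) / 192900 = 129100/192900 = 0.6693 mg/L.
0.50%/h lost → k = −ln(1 − 0.005) = 0.005013 h⁻¹.
0.6693·exp(−k·t) = 0.22 → t = ln(0.6693/0.22)/k = 799100 s = 222.0 h.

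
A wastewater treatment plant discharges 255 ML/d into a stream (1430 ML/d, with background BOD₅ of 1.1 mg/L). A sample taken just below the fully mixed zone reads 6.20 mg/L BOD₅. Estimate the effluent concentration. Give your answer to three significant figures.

34.8 mg/L

Mass balance: 1430·1.100 + 255.0·Cₑ = 1685·6.200
→ Cₑ = (1685·6.200 − 1430·1.100) / 255.0 = 34.80 mg/L.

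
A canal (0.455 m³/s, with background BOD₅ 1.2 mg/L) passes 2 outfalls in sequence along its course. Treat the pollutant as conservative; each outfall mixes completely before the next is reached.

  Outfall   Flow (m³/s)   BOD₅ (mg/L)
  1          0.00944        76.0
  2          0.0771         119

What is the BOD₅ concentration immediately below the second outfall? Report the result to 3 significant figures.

After outfall 1: Q = 0.4550 + 0.009440 = 0.4644 m³/s; C = (0.4550·1.200 + 0.009440·76.00)/0.4644 = 2.720 mg/L.
After outfall 2: Q = 0.4644 + 0.07710 = 0.5415 m³/s; C = (0.4644·2.720 + 0.07710·119.0)/0.5415 = 19.28 mg/L.

19.3 mg/L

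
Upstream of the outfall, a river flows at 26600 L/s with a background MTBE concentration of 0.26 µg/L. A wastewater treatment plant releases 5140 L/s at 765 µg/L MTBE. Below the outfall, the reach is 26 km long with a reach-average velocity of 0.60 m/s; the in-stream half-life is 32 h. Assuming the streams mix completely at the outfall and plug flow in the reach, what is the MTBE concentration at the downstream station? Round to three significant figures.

95.6 µg/L

Mixed concentration C = ΣQC/ΣQ = (26600·0.2600 + 5140·765.0) / 31740 = 3939000/31740 = 124.1 µg/L.
Travel time t = 26·1000 / 0.60 = 43330 s = 12.04 h.
Half-life 32 h → k = ln 2 / 32 = 0.02166 h⁻¹ = 0.5199 d⁻¹.
Applying C = C₀e^(−kt): 124.1 × 0.7705 = 95.62 µg/L.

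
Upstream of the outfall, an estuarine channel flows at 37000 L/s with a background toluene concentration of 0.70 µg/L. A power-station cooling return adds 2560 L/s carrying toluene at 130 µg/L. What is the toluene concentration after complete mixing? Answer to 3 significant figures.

Conservation of mass: C = (37000·0.7000 + 2560·130.0) / 39560 = 358700/39560 = 9.067 µg/L.

9.07 µg/L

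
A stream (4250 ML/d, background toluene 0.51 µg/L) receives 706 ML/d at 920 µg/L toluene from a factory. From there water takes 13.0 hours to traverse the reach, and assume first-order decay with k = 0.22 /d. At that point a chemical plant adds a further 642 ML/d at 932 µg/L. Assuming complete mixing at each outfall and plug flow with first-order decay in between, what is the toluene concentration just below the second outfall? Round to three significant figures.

210 µg/L

Mass balance: C = (4250·0.5100 + 706.0·920.0) / 4956 = 651700/4956 = 131.5 µg/L; combined flow 4956 ML/d.
Decay over the reach: 131.5·exp(−kt) = 131.5·0.8877 = 116.7 µg/L.
Second outfall: C = (4956·116.7 + 642.0·932.0)/5598 = 210.2 µg/L.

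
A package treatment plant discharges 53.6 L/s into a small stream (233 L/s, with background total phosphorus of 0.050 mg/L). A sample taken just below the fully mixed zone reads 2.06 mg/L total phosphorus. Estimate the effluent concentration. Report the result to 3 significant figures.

10.8 mg/L

Mass balance: 233.0·0.05000 + 53.60·Cₑ = 286.6·2.060
→ Cₑ = (286.6·2.060 − 233.0·0.05000) / 53.60 = 10.80 mg/L.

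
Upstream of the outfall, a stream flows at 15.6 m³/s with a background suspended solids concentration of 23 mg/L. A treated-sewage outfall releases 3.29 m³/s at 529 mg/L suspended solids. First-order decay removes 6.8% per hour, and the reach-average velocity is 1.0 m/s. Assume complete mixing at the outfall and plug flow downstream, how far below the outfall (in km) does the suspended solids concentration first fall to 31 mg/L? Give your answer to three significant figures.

65.3 km

After mixing, C = (15.60·23.00 + 3.290·529.0) / 18.89 = 2099/18.89 = 111.1 mg/L.
6.8%/h lost → k = −ln(1 − 0.068) = 0.07042 h⁻¹.
Set 111.1·exp(−k·t) = 31 → t = ln(111.1/31)/k = 65260 s = 18.13 h.
Distance = v·t = 1.0·65260 = 65260 m = 65.26 km.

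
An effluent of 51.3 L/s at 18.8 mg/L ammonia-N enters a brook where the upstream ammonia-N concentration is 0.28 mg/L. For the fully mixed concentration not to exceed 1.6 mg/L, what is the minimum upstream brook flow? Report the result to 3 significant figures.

Set C_mix = 1.6: (Q·0.2800 + 51.30·18.80) / (Q + 51.30) = 1.6
→ Q = 51.30·(18.80 − 1.6)/(1.6 − 0.2800) = 668.5 L/s.

668 L/s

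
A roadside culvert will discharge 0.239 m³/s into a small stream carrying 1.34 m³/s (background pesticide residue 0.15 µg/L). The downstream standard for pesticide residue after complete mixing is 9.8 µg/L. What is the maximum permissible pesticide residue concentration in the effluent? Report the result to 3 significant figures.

63.9 µg/L

At the limit, (Qr·Cr + Qe·Cₑ)/(Qr + Qe) = 9.8:
Cₑ = (1.579·9.8 − 1.340·0.1500) / 0.2390 = 63.90 µg/L.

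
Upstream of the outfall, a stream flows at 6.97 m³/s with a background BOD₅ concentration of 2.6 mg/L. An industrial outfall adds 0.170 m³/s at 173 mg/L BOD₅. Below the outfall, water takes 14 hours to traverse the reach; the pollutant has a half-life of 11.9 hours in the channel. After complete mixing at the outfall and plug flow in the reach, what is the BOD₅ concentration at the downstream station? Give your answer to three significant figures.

2.95 mg/L

After mixing, C = (6.970·2.600 + 0.1700·173.0) / 7.140 = 47.53/7.140 = 6.657 mg/L.
Half-life 11.9 h → k = ln 2 / 11.9 = 0.05825 h⁻¹ = 1.398 d⁻¹.
After decay, C = 6.657 × e^(−kt) = 6.657 × 0.4424 = 2.945 mg/L.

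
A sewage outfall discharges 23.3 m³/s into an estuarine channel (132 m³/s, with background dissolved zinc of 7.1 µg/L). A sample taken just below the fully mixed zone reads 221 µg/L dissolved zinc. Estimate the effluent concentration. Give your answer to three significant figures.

1430 µg/L

Mass balance: 132.0·7.100 + 23.30·Cₑ = 155.3·221.0
→ Cₑ = (155.3·221.0 − 132.0·7.100) / 23.30 = 1433 µg/L.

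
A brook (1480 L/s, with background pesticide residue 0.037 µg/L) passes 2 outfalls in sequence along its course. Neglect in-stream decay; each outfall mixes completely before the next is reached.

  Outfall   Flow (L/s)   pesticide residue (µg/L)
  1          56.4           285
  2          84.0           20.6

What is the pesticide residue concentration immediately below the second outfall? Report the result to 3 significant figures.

Outfall 1: combined Q = 1536 L/s; C = (1480·0.03700 + 56.40·285.0)/1536 = 10.50 µg/L.
Outfall 2: combined Q = 1620 L/s; C = (1536·10.50 + 84.00·20.60)/1620 = 11.02 µg/L.

11.0 µg/L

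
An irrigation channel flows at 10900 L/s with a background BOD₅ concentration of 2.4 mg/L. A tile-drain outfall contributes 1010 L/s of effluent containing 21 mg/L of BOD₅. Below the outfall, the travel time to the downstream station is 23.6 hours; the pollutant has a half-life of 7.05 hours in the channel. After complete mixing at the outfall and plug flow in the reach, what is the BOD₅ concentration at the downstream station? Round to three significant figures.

Mass balance: C = (10900·2.400 + 1010·21.00) / 11910 = 47370/11910 = 3.977 mg/L.
Half-life 7.05 h → k = ln 2 / 7.05 = 0.09832 h⁻¹ = 2.360 d⁻¹.
First-order decay: C = 3.977·exp(−k·t) = 3.977·0.09824 = 0.3907 mg/L.

0.391 mg/L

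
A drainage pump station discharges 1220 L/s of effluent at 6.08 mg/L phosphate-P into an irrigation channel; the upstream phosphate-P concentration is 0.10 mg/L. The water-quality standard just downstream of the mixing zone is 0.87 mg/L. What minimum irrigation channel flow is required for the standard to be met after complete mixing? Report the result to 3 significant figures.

Set C_mix = 0.87: (Q·0.1000 + 1220·6.080) / (Q + 1220) = 0.87
→ Q = 1220·(6.080 − 0.87)/(0.87 − 0.1000) = 8255 L/s.

8250 L/s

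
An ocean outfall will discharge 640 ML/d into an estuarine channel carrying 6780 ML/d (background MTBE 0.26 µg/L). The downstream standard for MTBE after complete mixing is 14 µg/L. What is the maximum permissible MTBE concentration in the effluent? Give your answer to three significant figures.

160 µg/L

At the limit, (Qr·Cr + Qe·Cₑ)/(Qr + Qe) = 14:
Cₑ = (7420·14 − 6780·0.2600) / 640.0 = 159.6 µg/L.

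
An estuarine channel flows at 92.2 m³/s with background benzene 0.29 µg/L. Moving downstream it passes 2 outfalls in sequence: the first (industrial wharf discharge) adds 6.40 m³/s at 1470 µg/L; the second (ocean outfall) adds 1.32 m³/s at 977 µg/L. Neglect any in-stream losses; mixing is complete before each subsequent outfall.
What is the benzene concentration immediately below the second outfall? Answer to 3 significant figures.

Below outfall 1: Q → 98.60 m³/s, C = (92.20·0.2900 + 6.400·1470)/98.60 = 95.69 µg/L.
Below outfall 2: Q → 99.92 m³/s, C = (98.60·95.69 + 1.320·977.0)/99.92 = 107.3 µg/L.

107 µg/L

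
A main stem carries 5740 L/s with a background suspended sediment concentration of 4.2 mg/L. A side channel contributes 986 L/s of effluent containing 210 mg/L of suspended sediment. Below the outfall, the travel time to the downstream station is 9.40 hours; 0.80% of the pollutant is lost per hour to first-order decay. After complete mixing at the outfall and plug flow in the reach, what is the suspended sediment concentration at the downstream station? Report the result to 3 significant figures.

31.9 mg/L

Mass balance: C = (5740·4.200 + 986.0·210.0) / 6726 = 231200/6726 = 34.37 mg/L.
0.80%/h lost → k = −ln(1 − 0.008) = 0.008032 h⁻¹.
First-order decay: C = 34.37·exp(−k·t) = 34.37·0.9273 = 31.87 mg/L.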